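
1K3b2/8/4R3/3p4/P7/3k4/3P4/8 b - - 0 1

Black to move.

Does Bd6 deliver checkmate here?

After Bd6: white king on b8; in check: yes, from the black bishop on d6.
White has 5 legal replies: Kc8, Ka8, Kb7, Ka7, Rxd6.
In check but a legal move exists → not checkmate.

no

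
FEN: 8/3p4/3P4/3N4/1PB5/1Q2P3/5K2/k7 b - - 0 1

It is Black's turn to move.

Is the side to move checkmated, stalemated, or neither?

stalemate

Black to move; black king on a1.
In check: no.
King squares — b1: attacked by Qb3; a2: attacked by Qb3; b2: attacked by Qb3.
Legal moves for Black: none.
Not in check and no legal moves → stalemate.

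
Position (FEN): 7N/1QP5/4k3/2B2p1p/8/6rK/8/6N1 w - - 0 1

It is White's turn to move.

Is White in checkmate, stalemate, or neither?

White to move; white king on h3.
In check: yes, from the black rook on g3.
King squares — g2: attacked by Rg3; h2: available; g3: available; g4: attacked by Rg3; h4: available.
Legal moves for White: Kh4, Kxg3, Kh2.
White is in check but has 3 legal moves → neither.

neither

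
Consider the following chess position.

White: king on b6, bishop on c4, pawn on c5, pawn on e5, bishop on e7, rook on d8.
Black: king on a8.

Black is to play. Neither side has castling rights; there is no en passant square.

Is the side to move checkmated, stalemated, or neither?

checkmate

Black to move; black king on a8.
In check: yes, from the white rook on d8.
King squares — a7: attacked by Kb6; b7: attacked by Kb6; b8: attacked by Rd8.
Legal moves for Black: none.
In check with no legal moves → checkmate.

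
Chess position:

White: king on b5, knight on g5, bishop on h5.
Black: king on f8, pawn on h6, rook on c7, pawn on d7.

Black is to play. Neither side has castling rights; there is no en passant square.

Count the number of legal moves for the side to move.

Black to move; king on f8.
In check: no.
Legal moves: Kg8, Kg7, Ke7, Rc8, Rb7+, Ra7, Rc6, Rc5+, Rc4, Rc3, Rc2, Rc1, hxg5, d6, d5.
Count: 15.

15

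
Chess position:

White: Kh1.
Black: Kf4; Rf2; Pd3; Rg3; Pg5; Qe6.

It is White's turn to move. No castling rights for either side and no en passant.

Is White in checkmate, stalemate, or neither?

White to move; white king on h1.
In check: no.
King squares — g1: attacked by Rg3; g2: attacked by Rf2; h2: attacked by Rf2.
Legal moves for White: none.
Not in check and no legal moves → stalemate.

stalemate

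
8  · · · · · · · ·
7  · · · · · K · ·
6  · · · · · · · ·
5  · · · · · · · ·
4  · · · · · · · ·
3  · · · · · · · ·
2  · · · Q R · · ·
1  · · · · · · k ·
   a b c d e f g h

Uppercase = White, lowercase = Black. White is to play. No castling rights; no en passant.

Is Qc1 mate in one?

yes

After Qc1: black king on g1; in check: yes, from the white queen on c1.
King squares — f1: attacked by Qc1; h1: attacked by Qc1; f2: attacked by Re2; g2: attacked by Re2; h2: attacked by Re2.
Black has no legal moves → checkmate.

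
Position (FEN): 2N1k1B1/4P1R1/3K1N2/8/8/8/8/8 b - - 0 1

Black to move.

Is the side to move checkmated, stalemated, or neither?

checkmate

Black to move; black king on e8.
In check: yes, from the white knight on f6.
King squares — d7: attacked by Kd6; e7: attacked by Kd6; f7: attacked by Rg7; d8: attacked by Pe7; f8: attacked by Pe7.
Legal moves for Black: none.
In check with no legal moves → checkmate.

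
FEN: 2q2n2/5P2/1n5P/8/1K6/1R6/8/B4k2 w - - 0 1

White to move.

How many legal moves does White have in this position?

White to move; king on b4.
In check: no.
Legal moves: Kb5, Ka5, Ka3, Rh3, Rg3, Rf3+, Re3, Rd3, Rc3, Ra3, Rb2, Rb1+, Bh8, Bg7, Bf6, Be5, Bd4, Bc3, Bb2, h7.
Count: 20.

20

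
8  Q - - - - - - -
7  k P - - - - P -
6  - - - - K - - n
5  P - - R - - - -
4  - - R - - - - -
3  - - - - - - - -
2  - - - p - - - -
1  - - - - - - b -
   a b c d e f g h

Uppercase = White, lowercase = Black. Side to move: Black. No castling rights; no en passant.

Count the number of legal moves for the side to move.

Black to move; king on a7.
In check: yes, from the white queen on a8.
Legal moves: none.
Count: 0.

0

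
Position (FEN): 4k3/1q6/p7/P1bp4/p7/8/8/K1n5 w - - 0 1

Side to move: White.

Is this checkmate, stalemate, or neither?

White to move; white king on a1.
In check: no.
King squares — b1: attacked by Qb7; a2: attacked by Nc1; b2: attacked by Qb7.
Legal moves for White: none.
Not in check and no legal moves → stalemate.

stalemate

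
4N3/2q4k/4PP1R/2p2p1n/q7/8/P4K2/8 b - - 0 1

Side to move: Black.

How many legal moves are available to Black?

Black to move; king on h7.
In check: yes, from the white rook on h6.
Legal moves: Kg8, Kxh6.
Count: 2.

2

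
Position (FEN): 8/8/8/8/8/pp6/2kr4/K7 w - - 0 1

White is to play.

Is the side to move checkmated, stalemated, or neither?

stalemate

White to move; white king on a1.
In check: no.
King squares — b1: attacked by Kc2; a2: attacked by Pb3; b2: attacked by Kc2.
Legal moves for White: none.
Not in check and no legal moves → stalemate.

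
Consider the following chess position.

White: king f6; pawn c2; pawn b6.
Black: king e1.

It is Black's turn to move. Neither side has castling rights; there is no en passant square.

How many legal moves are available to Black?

5

Black to move; king on e1.
In check: no.
Legal moves: Kf2, Ke2, Kd2, Kf1, Kd1.
Count: 5.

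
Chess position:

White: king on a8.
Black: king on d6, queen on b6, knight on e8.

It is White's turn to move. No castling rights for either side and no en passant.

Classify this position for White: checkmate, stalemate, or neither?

stalemate

White to move; white king on a8.
In check: no.
King squares — a7: attacked by Qb6; b7: attacked by Qb6; b8: attacked by Qb6.
Legal moves for White: none.
Not in check and no legal moves → stalemate.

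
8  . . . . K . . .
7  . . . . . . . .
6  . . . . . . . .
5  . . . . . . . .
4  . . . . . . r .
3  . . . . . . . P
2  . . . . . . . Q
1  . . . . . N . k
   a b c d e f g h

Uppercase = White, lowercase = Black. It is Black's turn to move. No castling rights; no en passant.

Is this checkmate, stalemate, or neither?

checkmate

Black to move; black king on h1.
In check: yes, from the white queen on h2.
King squares — g1: attacked by Qh2; g2: attacked by Qh2; h2: attacked by Nf1.
Legal moves for Black: none.
In check with no legal moves → checkmate.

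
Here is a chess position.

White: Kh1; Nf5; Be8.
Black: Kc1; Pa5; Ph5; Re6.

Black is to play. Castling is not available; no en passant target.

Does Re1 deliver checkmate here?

After Re1: white king on h1; in check: yes, from the black rook on e1.
White has 2 legal replies: Kh2, Kg2.
In check but a legal move exists → not checkmate.

no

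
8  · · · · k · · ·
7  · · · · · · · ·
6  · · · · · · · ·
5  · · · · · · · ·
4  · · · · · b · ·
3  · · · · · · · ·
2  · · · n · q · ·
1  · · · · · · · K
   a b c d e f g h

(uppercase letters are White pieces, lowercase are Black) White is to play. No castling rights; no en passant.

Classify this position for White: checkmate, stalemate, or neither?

White to move; white king on h1.
In check: no.
King squares — g1: attacked by Qf2; g2: attacked by Qf2; h2: attacked by Qf2.
Legal moves for White: none.
Not in check and no legal moves → stalemate.

stalemate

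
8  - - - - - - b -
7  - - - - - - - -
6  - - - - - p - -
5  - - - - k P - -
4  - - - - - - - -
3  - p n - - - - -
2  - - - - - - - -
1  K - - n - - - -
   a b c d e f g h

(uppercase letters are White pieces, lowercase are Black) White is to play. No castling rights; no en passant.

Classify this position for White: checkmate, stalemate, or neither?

White to move; white king on a1.
In check: no.
King squares — b1: attacked by Nc3; a2: attacked by Pb3; b2: attacked by Nd1.
Legal moves for White: none.
Not in check and no legal moves → stalemate.

stalemate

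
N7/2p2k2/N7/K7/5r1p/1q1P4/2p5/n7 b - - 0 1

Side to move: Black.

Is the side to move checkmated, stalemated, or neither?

Black to move; black king on f7.
In check: no.
Legal moves for Black include: Kg8, Kf8, Ke8, Kg7, Ke7, Kg6, Kf6, Ke6, Rf6, Rf5+, Rg4, Re4, Rd4, Rc4, Rb4, Ra4#, Rf3, Rf2, ... (list truncated; more exist).
Black has legal moves and is not in check → neither.

neither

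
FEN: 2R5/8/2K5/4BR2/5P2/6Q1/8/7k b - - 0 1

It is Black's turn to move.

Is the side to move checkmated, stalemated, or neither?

stalemate

Black to move; black king on h1.
In check: no.
King squares — g1: attacked by Qg3; g2: attacked by Qg3; h2: attacked by Qg3.
Legal moves for Black: none.
Not in check and no legal moves → stalemate.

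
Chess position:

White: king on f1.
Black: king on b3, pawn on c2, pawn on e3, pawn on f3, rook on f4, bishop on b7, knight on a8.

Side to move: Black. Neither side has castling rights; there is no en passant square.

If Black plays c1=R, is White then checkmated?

yes

After c1=R: white king on f1; in check: yes, from the black rook on c1.
King squares — e1: attacked by Rc1; g1: attacked by Rc1; e2: attacked by Pf3; f2: attacked by Pe3; g2: attacked by Pf3.
White has no legal moves → checkmate.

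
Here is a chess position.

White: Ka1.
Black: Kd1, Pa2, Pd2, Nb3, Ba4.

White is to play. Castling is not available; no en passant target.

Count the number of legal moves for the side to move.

2

White to move; king on a1.
In check: yes, from the black knight on b3.
Legal moves: Kb2, Kxa2.
Count: 2.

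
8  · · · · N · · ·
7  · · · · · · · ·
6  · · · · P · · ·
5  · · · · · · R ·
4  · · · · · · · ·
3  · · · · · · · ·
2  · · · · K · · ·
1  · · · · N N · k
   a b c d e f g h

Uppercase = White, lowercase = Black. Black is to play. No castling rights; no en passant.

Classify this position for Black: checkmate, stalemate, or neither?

stalemate

Black to move; black king on h1.
In check: no.
King squares — g1: attacked by Rg5; g2: attacked by Ne1; h2: attacked by Nf1.
Legal moves for Black: none.
Not in check and no legal moves → stalemate.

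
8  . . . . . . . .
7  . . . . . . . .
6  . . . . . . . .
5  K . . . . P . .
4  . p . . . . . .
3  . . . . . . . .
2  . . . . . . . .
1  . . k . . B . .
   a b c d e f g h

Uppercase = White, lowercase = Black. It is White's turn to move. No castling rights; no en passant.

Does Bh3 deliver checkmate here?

After Bh3: black king on c1; in check: no.
Black is not in check, so this cannot be checkmate.

no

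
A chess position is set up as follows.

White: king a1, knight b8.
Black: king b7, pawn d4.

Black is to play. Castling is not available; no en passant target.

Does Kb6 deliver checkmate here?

no

After Kb6: white king on a1; in check: no.
White is not in check, so this cannot be checkmate.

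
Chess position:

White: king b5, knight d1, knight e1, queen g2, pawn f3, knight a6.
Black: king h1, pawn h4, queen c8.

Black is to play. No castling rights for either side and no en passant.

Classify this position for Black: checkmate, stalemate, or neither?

Black to move; black king on h1.
In check: yes, from the white queen on g2.
King squares — g1: attacked by Qg2; g2: attacked by Ne1; h2: attacked by Qg2.
Legal moves for Black: none.
In check with no legal moves → checkmate.

checkmate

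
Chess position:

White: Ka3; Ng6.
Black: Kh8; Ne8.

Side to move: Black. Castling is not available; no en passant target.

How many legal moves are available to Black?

Black to move; king on h8.
In check: yes, from the white knight on g6.
Legal moves: Kg8, Kh7, Kg7.
Count: 3.

3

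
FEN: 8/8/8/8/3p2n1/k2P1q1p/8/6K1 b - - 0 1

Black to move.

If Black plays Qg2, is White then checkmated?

After Qg2: white king on g1; in check: yes, from the black queen on g2.
King squares — f1: attacked by Qg2; h1: attacked by Qg2; f2: attacked by Qg2; g2: attacked by Ph3; h2: attacked by Qg2.
White has no legal moves → checkmate.

yes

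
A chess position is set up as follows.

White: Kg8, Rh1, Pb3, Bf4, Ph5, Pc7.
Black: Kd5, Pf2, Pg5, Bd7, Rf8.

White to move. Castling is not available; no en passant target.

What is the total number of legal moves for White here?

3

White to move; king on g8.
In check: yes, from the black rook on f8.
Legal moves: Kxf8, Kh7, Kg7.
Count: 3.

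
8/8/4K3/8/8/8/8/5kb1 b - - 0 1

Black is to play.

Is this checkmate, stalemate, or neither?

Black to move; black king on f1.
In check: no.
Legal moves for Black: Ba7, Bb6, Bc5, Bd4, Be3, Bh2, Bf2, Kg2, Kf2, Ke2, Ke1.
Black has 11 legal moves and is not in check → neither.

neither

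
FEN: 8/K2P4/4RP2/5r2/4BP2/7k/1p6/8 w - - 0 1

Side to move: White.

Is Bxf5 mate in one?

After Bxf5: black king on h3; in check: yes, from the white bishop on f5.
Black has 4 legal replies: Kh4, Kg3, Kh2, Kg2.
In check but a legal move exists → not checkmate.

no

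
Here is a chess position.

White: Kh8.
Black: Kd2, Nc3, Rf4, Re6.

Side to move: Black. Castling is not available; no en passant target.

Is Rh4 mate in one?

no

After Rh4: white king on h8; in check: yes, from the black rook on h4.
White has 2 legal replies: Kg8, Kg7.
In check but a legal move exists → not checkmate.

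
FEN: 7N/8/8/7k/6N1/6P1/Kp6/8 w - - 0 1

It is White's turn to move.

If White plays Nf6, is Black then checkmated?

After Nf6: black king on h5; in check: yes, from the white knight on f6.
Black has 2 legal replies: Kh6, Kg5.
In check but a legal move exists → not checkmate.

no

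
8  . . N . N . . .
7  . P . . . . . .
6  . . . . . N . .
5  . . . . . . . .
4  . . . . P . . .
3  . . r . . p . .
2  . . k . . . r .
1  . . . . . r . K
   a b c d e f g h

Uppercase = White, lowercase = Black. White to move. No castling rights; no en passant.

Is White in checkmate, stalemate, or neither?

White to move; white king on h1.
In check: yes, from the black rook on f1.
King squares — g1: attacked by Rf1; g2: attacked by Pf3; h2: attacked by Rg2.
Legal moves for White: none.
In check with no legal moves → checkmate.

checkmate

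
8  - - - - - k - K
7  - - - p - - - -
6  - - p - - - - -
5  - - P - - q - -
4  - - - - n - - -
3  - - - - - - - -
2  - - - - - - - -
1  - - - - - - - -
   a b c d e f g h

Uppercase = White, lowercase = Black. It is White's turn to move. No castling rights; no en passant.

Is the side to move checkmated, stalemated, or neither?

stalemate

White to move; white king on h8.
In check: no.
King squares — g7: attacked by Kf8; h7: attacked by Qf5; g8: attacked by Kf8.
Legal moves for White: none.
Not in check and no legal moves → stalemate.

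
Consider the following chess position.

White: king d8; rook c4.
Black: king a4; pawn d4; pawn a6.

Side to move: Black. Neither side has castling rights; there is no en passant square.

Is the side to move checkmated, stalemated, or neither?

Black to move; black king on a4.
In check: yes, from the white rook on c4.
King squares — a3: available; b3: available; b4: attacked by Rc4; a5: available; b5: available.
Legal moves for Black: Kb5, Ka5, Kb3, Ka3.
Black is in check but has 4 legal moves → neither.

neither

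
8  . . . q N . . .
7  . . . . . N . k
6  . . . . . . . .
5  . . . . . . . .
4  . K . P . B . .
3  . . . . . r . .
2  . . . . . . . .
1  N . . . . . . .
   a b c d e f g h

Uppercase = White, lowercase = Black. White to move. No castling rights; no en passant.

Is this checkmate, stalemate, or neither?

neither

White to move; white king on b4.
In check: no.
Legal moves for White include: Ng7, Nc7, Nf6+, Ned6, Nh8, Nxd8, Nh6, Nfd6, Ng5+, Ne5, Bb8, Bc7, Bh6, Bd6, Bg5, Be5, Bg3, Be3, ... (list truncated; more exist).
White has legal moves and is not in check → neither.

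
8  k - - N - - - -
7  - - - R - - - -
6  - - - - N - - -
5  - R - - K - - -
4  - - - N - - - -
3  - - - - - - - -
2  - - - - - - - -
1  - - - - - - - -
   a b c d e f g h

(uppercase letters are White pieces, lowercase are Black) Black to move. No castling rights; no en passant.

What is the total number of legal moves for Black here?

0

Black to move; king on a8.
In check: no.
Legal moves: none.
Count: 0.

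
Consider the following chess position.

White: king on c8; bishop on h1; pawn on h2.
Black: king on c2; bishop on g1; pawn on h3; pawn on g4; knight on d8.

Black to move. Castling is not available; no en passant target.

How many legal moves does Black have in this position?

Black to move; king on c2.
In check: no.
Legal moves: Nf7, Nb7, Ne6, Nc6, Kd3, Kc3, Kb3, Kd2, Kb2, Kd1, Kc1, Kb1, Ba7, Bb6, Bc5, Bd4, Be3, Bxh2, Bf2, g3.
Count: 20.

20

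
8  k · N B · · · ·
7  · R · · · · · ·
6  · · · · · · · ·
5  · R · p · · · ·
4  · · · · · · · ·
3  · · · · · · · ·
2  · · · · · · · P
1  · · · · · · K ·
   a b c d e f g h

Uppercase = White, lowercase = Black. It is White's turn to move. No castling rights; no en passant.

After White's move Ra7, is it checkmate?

After Ra7: black king on a8; in check: yes, from the white rook on a7.
King squares — a7: attacked by Nc8; b7: attacked by Rb5; b8: attacked by Rb5.
Black has no legal moves → checkmate.

yes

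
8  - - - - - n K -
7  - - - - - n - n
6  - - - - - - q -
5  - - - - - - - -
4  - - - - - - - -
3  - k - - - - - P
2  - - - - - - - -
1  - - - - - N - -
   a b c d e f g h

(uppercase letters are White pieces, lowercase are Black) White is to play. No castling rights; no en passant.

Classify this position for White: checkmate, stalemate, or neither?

White to move; white king on g8.
In check: yes, from the black queen on g6.
King squares — f7: attacked by Qg6; g7: attacked by Qg6; h7: attacked by Qg6; f8: attacked by Nh7; h8: attacked by Nf7.
Legal moves for White: none.
In check with no legal moves → checkmate.

checkmate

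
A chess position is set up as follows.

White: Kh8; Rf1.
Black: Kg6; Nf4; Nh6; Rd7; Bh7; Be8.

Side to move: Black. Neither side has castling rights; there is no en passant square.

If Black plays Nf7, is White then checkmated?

yes

After Nf7: white king on h8; in check: yes, from the black knight on f7.
King squares — g7: attacked by Kg6; h7: attacked by Kg6; g8: attacked by Bh7.
White has no legal moves → checkmate.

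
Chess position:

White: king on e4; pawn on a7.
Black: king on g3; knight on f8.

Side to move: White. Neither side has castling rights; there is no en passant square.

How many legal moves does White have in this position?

10

White to move; king on e4.
In check: no.
Legal moves: Kf5, Ke5, Kd5, Kd4, Ke3, Kd3, a8=Q, a8=R, a8=B, a8=N.
Count: 10.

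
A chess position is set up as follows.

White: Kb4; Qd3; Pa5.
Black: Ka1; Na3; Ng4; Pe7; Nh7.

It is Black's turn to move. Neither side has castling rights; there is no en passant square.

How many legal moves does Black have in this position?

17

Black to move; king on a1.
In check: no.
Legal moves: Nf8, Nhf6, Ng5, Nh6, Ngf6, Ne5, Ne3, Nh2, Nf2, Nb5, Nc4, Nc2+, Nb1, Kb2, Ka2, e6, e5.
Count: 17.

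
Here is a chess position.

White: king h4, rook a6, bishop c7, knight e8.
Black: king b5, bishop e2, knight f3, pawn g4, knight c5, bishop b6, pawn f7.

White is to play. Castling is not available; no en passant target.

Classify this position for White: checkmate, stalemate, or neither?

White to move; white king on h4.
In check: yes, from the black knight on f3.
King squares — g3: available; h3: attacked by Pg4; g4: available; g5: attacked by Nf3; h5: available.
Legal moves for White: Kh5, Kxg4, Kg3.
White is in check but has 3 legal moves → neither.

neither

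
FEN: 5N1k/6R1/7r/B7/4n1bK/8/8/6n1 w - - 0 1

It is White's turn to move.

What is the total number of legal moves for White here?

1

White to move; king on h4.
In check: yes, from the black rook on h6.
Legal moves: Kxg4.
Count: 1.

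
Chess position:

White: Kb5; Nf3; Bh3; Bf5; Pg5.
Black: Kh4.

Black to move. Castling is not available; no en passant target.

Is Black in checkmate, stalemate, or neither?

Black to move; black king on h4.
In check: yes, from the white knight on f3.
Legal moves for Black: Kh5, Kg3.
Black is in check but has 2 legal moves → neither.

neither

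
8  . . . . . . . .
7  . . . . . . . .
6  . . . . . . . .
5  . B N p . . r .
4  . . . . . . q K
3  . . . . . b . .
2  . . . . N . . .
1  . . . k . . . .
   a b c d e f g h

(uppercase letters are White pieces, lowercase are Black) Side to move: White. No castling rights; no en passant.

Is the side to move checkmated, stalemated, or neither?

White to move; white king on h4.
In check: yes, from the black queen on g4.
King squares — g3: attacked by Qg4; h3: attacked by Qg4; g4: attacked by Bf3; g5: attacked by Qg4; h5: attacked by Qg4.
Legal moves for White: none.
In check with no legal moves → checkmate.

checkmate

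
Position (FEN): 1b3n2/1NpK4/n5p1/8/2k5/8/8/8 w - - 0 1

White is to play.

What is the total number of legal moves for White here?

White to move; king on d7.
In check: yes, from the black knight on f8.
Legal moves: Ke8, Kd8, Kc8, Ke7, Kc6.
Count: 5.

5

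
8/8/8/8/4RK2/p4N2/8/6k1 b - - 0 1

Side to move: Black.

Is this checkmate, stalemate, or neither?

Black to move; black king on g1.
In check: yes, from the white knight on f3.
Legal moves for Black: Kg2, Kf2, Kh1, Kf1.
Black is in check but has 4 legal moves → neither.

neither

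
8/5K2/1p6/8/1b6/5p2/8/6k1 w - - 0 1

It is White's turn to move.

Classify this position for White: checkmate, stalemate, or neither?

White to move; white king on f7.
In check: no.
Legal moves for White: Kg8, Ke8, Kg7, Kg6, Kf6, Ke6.
White has 6 legal moves and is not in check → neither.

neither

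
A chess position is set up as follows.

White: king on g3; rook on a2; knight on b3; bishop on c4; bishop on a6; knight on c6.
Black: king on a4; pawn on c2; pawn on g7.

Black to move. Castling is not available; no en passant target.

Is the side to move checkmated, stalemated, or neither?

checkmate

Black to move; black king on a4.
In check: yes, from the white rook on a2.
King squares — a3: attacked by Ra2; b3: attacked by Bc4; b4: attacked by Nc6; a5: attacked by Ra2; b5: attacked by Bc4.
Legal moves for Black: none.
In check with no legal moves → checkmate.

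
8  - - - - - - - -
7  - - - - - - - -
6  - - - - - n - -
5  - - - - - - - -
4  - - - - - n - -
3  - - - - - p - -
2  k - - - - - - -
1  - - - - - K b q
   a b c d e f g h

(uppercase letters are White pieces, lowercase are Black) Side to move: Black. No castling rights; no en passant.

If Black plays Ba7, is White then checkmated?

yes

After Ba7: white king on f1; in check: yes, from the black queen on h1.
King squares — e1: attacked by Qh1; g1: attacked by Qh1; e2: attacked by Pf3; f2: attacked by Ba7; g2: attacked by Qh1.
White has no legal moves → checkmate.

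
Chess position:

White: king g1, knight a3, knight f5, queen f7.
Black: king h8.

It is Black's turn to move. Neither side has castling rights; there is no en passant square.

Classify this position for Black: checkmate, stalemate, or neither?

stalemate

Black to move; black king on h8.
In check: no.
King squares — g7: attacked by Nf5; h7: attacked by Qf7; g8: attacked by Qf7.
Legal moves for Black: none.
Not in check and no legal moves → stalemate.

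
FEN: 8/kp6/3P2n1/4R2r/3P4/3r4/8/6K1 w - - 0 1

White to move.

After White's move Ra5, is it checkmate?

After Ra5: black king on a7; in check: yes, from the white rook on a5.
Black has 3 legal replies: Kb8, Kb6, Rxa5.
In check but a legal move exists → not checkmate.

no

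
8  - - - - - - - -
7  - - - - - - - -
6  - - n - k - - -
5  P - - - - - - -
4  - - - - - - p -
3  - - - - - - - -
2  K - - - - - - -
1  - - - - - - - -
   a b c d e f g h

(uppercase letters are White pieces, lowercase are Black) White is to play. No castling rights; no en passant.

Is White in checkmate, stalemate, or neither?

neither

White to move; white king on a2.
In check: no.
Legal moves for White: Kb3, Ka3, Kb2, Kb1, Ka1, a6.
White has 6 legal moves and is not in check → neither.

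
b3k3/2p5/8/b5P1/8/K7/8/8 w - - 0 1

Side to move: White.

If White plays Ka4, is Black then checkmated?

After Ka4: black king on e8; in check: no.
Black is not in check, so this cannot be checkmate.

no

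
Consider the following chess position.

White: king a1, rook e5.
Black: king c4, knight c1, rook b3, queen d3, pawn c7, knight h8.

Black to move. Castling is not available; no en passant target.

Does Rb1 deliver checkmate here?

After Rb1: white king on a1; in check: yes, from the black rook on b1.
King squares — b1: attacked by Qd3; a2: attacked by Nc1; b2: attacked by Rb1.
White has no legal moves → checkmate.

yes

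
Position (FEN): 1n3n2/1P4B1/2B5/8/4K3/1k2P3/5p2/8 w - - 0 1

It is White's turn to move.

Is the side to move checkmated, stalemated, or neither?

neither

White to move; white king on e4.
In check: no.
Legal moves for White include: Bh8, Bxf8, Bh6, Bf6, Be5, Bd4, Bc3, Bb2, Ba1, Be8, Bd7, Bd5+, Bb5, Ba4+, Kf5, Ke5, Kd5, Kf4, ... (list truncated; more exist).
White has legal moves and is not in check → neither.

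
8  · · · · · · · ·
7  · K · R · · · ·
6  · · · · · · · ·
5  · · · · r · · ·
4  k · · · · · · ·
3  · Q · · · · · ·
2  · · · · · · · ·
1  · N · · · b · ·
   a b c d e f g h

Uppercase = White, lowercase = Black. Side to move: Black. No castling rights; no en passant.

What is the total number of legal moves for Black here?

Black to move; king on a4.
In check: yes, from the white queen on b3.
Legal moves: Ka5, Kxb3.
Count: 2.

2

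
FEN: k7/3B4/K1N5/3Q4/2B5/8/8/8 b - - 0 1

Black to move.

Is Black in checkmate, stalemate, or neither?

Black to move; black king on a8.
In check: no.
King squares — a7: attacked by Ka6; b7: attacked by Ka6; b8: attacked by Nc6.
Legal moves for Black: none.
Not in check and no legal moves → stalemate.

stalemate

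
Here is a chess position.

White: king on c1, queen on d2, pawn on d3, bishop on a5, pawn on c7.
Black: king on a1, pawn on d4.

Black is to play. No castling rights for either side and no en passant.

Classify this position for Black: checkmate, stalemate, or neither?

Black to move; black king on a1.
In check: no.
King squares — b1: attacked by Kc1; a2: attacked by Qd2; b2: attacked by Kc1.
Legal moves for Black: none.
Not in check and no legal moves → stalemate.

stalemate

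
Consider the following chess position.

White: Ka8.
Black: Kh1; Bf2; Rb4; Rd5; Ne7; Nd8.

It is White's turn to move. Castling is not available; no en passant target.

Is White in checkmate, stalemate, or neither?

stalemate

White to move; white king on a8.
In check: no.
King squares — a7: attacked by Bf2; b7: attacked by Rb4; b8: attacked by Rb4.
Legal moves for White: none.
Not in check and no legal moves → stalemate.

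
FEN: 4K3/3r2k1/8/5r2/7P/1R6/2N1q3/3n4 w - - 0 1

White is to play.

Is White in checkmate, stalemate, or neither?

neither

White to move; white king on e8.
In check: yes, from the black queen on e2.
Legal moves for White: Kxd7, Re3, Ne3.
White is in check but has 3 legal moves → neither.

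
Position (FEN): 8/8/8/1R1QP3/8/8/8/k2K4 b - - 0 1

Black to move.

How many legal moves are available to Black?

0

Black to move; king on a1.
In check: no.
Legal moves: none.
Count: 0.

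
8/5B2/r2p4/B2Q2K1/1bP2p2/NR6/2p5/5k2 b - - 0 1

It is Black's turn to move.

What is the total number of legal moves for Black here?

20

Black to move; king on f1.
In check: no.
Legal moves: Ra8, Ra7, Rc6, Rb6, Rxa5, Bc5, Bxa5, Bc3, Bxa3, Bd2, Be1, Kf2, Ke2, Kg1, Ke1, f3, c1=Q, c1=R, c1=B, c1=N.
Count: 20.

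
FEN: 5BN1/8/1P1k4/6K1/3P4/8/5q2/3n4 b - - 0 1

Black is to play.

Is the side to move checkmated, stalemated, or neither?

Black to move; black king on d6.
In check: yes, from the white bishop on f8.
Legal moves for Black: Kd7, Ke6, Kc6, Kd5, Qxf8.
Black is in check but has 5 legal moves → neither.

neither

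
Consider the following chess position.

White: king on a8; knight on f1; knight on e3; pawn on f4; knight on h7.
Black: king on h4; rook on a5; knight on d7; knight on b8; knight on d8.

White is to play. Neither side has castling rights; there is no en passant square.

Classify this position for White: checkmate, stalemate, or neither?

checkmate

White to move; white king on a8.
In check: yes, from the black rook on a5.
King squares — a7: attacked by Ra5; b7: attacked by Nd8; b8: attacked by Nd7.
Legal moves for White: none.
In check with no legal moves → checkmate.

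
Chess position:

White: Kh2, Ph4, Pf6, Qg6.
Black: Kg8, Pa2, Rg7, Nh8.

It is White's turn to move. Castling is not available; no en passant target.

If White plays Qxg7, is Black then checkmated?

yes

After Qxg7: black king on g8; in check: yes, from the white queen on g7.
King squares — f7: attacked by Qg7; g7: attacked by Pf6; h7: attacked by Qg7; f8: attacked by Qg7; h8: own knight.
Black has no legal moves → checkmate.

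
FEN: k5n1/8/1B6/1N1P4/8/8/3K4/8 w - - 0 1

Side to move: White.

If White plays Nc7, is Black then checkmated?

no

After Nc7: black king on a8; in check: yes, from the white knight on c7.
Black has 2 legal replies: Kb8, Kb7.
In check but a legal move exists → not checkmate.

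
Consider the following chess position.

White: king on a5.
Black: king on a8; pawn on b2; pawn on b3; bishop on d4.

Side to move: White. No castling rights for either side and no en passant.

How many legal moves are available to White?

White to move; king on a5.
In check: no.
Legal moves: Ka6, Kb5, Kb4, Ka4.
Count: 4.

4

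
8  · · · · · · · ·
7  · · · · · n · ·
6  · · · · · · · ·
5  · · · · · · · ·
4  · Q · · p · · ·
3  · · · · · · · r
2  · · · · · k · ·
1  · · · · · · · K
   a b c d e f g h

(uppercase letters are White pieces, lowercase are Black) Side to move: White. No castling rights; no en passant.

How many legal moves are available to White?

0

White to move; king on h1.
In check: yes, from the black rook on h3.
Legal moves: none.
Count: 0.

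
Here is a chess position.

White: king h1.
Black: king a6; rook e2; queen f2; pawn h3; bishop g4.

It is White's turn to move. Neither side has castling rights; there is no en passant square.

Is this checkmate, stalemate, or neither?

stalemate

White to move; white king on h1.
In check: no.
King squares — g1: attacked by Qf2; g2: attacked by Qf2; h2: attacked by Qf2.
Legal moves for White: none.
Not in check and no legal moves → stalemate.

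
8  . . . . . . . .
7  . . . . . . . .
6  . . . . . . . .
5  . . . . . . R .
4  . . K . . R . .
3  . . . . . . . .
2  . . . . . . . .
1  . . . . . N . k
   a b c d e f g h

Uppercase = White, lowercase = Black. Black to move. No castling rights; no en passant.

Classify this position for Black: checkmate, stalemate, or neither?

Black to move; black king on h1.
In check: no.
King squares — g1: attacked by Rg5; g2: attacked by Rg5; h2: attacked by Nf1.
Legal moves for Black: none.
Not in check and no legal moves → stalemate.

stalemate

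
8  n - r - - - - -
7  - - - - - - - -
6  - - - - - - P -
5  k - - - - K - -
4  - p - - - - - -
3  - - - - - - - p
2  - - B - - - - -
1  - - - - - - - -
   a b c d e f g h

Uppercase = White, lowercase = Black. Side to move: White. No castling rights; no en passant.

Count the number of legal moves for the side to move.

White to move; king on f5.
In check: no.
Legal moves: Kf6, Ke6, Kg5, Ke5, Kg4, Kf4, Ke4, Be4, Ba4, Bd3, Bb3, Bd1, Bb1, g7.
Count: 14.

14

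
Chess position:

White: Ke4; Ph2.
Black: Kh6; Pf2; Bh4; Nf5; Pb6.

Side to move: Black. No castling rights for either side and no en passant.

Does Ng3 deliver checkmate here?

After Ng3: white king on e4; in check: yes, from the black knight on g3.
White has 8 legal replies: Ke5, Kd5, Kf4, Kd4, Kf3, Ke3, Kd3, hxg3.
In check but a legal move exists → not checkmate.

no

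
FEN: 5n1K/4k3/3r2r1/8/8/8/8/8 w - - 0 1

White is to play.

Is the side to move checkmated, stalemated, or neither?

stalemate

White to move; white king on h8.
In check: no.
King squares — g7: attacked by Rg6; h7: attacked by Nf8; g8: attacked by Rg6.
Legal moves for White: none.
Not in check and no legal moves → stalemate.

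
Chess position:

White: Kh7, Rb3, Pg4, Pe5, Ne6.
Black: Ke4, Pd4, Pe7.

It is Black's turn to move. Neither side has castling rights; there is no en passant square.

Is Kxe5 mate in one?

After Kxe5: white king on h7; in check: no.
White is not in check, so this cannot be checkmate.

no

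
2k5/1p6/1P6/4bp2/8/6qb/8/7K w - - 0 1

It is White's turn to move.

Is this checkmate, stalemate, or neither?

White to move; white king on h1.
In check: no.
King squares — g1: attacked by Qg3; g2: attacked by Qg3; h2: attacked by Qg3.
Legal moves for White: none.
Not in check and no legal moves → stalemate.

stalemate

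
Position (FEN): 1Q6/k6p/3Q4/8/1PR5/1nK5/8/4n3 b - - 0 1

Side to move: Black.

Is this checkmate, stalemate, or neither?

checkmate

Black to move; black king on a7.
In check: yes, from the white queen on b8.
King squares — a6: attacked by Qd6; b6: attacked by Qd6; b7: attacked by Qb8; a8: attacked by Qb8; b8: attacked by Qd6.
Legal moves for Black: none.
In check with no legal moves → checkmate.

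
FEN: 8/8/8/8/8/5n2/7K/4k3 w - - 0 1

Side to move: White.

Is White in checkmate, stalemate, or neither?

White to move; white king on h2.
In check: yes, from the black knight on f3.
King squares — g1: attacked by Nf3; h1: available; g2: available; g3: available; h3: available.
Legal moves for White: Kh3, Kg3, Kg2, Kh1.
White is in check but has 4 legal moves → neither.

neither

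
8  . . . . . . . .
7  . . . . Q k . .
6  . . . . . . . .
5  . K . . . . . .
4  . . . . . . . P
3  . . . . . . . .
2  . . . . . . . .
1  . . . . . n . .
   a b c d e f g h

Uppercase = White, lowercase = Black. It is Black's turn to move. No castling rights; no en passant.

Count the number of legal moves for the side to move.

3

Black to move; king on f7.
In check: yes, from the white queen on e7.
Legal moves: Kg8, Kxe7, Kg6.
Count: 3.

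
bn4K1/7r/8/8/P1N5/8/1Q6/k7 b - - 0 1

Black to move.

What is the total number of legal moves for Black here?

Black to move; king on a1.
In check: yes, from the white queen on b2.
Legal moves: none.
Count: 0.

0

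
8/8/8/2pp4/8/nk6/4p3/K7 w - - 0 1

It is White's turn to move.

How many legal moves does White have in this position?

White to move; king on a1.
In check: no.
Legal moves: none.
Count: 0.

0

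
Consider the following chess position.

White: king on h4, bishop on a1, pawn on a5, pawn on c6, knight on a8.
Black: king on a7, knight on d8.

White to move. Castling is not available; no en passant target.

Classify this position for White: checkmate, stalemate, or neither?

neither

White to move; white king on h4.
In check: no.
Legal moves for White: Nc7, Nb6, Kh5, Kg5, Kg4, Kh3, Kg3, Bh8, Bg7, Bf6, Be5, Bd4+, Bc3, Bb2, c7, a6.
White has 16 legal moves and is not in check → neither.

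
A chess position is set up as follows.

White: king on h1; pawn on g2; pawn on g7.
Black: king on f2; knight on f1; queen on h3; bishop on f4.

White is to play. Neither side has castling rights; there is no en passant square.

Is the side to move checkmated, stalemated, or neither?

neither

White to move; white king on h1.
In check: yes, from the black queen on h3.
King squares — g1: attacked by Kf2; g2: own pawn; h2: attacked by Nf1.
Legal moves for White: gxh3.
White is in check but has 1 legal move → neither.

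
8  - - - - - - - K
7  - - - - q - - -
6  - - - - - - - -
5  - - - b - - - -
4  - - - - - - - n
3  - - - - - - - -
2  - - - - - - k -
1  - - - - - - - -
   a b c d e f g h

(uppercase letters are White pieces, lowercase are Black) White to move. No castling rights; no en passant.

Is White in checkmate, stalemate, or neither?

stalemate

White to move; white king on h8.
In check: no.
King squares — g7: attacked by Qe7; h7: attacked by Qe7; g8: attacked by Bd5.
Legal moves for White: none.
Not in check and no legal moves → stalemate.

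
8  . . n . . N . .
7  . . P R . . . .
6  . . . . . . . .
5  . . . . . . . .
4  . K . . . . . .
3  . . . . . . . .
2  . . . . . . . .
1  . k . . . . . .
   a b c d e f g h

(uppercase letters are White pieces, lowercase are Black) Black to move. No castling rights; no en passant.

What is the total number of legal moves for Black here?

9

Black to move; king on b1.
In check: no.
Legal moves: Ne7, Na7, Nd6, Nb6, Kc2, Kb2, Ka2, Kc1, Ka1.
Count: 9.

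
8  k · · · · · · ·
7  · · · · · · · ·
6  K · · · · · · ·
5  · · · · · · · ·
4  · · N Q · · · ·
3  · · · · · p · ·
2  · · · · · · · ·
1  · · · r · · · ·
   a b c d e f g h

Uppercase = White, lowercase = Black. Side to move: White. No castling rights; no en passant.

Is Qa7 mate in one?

yes

After Qa7: black king on a8; in check: yes, from the white queen on a7.
King squares — a7: attacked by Ka6; b7: attacked by Ka6; b8: attacked by Qa7.
Black has no legal moves → checkmate.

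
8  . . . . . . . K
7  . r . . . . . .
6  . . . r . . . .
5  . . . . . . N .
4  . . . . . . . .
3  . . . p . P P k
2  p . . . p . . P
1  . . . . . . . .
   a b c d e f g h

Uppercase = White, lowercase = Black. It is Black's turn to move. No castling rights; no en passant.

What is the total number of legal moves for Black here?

Black to move; king on h3.
In check: yes, from the white knight on g5.
Legal moves: Kxh2, Kg2.
Count: 2.

2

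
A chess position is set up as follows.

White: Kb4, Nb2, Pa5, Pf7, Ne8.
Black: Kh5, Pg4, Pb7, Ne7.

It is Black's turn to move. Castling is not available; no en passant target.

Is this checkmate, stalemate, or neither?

Black to move; black king on h5.
In check: no.
Legal moves for Black: Ng8, Nc8, Ng6, Nc6+, Nf5, Nd5+, Kh6, Kg6, Kg5, Kh4, b6, g3, b5.
Black has 13 legal moves and is not in check → neither.

neither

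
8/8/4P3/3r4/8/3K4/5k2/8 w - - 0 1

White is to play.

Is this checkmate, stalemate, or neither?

White to move; white king on d3.
In check: yes, from the black rook on d5.
Legal moves for White: Ke4, Kc4, Kc3, Kc2.
White is in check but has 4 legal moves → neither.

neither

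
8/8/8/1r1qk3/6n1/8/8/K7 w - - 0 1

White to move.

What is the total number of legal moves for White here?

White to move; king on a1.
In check: no.
Legal moves: none.
Count: 0.

0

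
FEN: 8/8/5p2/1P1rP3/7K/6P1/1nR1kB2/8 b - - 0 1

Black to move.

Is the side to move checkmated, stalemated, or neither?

Black to move; black king on e2.
In check: yes, from the white rook on c2.
King squares — d1: available; e1: attacked by Bf2; f1: available; d2: attacked by Rc2; f2: attacked by Rc2; d3: available; e3: attacked by Bf2; f3: available.
Legal moves for Black: Kf3, Kd3, Kf1, Kd1, Rd2.
Black is in check but has 5 legal moves → neither.

neither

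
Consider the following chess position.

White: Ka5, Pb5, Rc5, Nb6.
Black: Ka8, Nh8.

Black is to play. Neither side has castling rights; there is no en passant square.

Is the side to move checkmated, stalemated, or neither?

neither

Black to move; black king on a8.
In check: yes, from the white knight on b6.
Legal moves for Black: Kb8, Kb7, Ka7.
Black is in check but has 3 legal moves → neither.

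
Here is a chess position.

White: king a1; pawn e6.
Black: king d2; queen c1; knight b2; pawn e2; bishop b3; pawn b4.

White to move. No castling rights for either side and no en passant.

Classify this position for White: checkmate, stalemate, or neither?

checkmate

White to move; white king on a1.
In check: yes, from the black queen on c1.
King squares — b1: attacked by Qc1; a2: attacked by Bb3; b2: attacked by Qc1.
Legal moves for White: none.
In check with no legal moves → checkmate.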